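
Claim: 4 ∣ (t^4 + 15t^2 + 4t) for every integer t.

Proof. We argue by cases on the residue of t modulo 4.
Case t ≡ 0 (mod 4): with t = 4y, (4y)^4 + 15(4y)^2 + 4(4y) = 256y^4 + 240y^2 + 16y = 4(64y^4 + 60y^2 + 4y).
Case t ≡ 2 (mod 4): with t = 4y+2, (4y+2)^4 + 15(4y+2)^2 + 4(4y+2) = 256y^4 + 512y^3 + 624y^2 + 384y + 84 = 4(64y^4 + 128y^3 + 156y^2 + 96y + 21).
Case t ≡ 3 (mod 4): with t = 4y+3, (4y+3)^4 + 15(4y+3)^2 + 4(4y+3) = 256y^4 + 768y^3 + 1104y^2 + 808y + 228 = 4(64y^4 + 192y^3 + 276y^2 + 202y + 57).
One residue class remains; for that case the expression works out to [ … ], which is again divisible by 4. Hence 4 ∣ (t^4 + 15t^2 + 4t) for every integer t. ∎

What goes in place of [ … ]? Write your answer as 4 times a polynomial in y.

The residues treated are {0, 2, 3}, so the missing case is t ≡ 1 (mod 4); write t = 4y+1.
Then (4y+1)^4 + 15(4y+1)^2 + 4(4y+1) = 256y^4 + 256y^3 + 336y^2 + 152y + 20 = 4(64y^4 + 64y^3 + 84y^2 + 38y + 5).

4(64y^4 + 64y^3 + 84y^2 + 38y + 5)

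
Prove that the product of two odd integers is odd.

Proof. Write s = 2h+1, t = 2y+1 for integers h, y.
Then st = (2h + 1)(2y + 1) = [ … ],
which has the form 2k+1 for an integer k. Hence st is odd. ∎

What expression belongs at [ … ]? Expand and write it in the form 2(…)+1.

Expanding: (2h + 1)(2y + 1) = 4hy + 2h + 2y + 1.
Every term except the constant is even, so this is 2(2hy + h + y) + 1,
and 2hy + h + y ∈ ℤ gives the required form.

2(2hy + h + y) + 1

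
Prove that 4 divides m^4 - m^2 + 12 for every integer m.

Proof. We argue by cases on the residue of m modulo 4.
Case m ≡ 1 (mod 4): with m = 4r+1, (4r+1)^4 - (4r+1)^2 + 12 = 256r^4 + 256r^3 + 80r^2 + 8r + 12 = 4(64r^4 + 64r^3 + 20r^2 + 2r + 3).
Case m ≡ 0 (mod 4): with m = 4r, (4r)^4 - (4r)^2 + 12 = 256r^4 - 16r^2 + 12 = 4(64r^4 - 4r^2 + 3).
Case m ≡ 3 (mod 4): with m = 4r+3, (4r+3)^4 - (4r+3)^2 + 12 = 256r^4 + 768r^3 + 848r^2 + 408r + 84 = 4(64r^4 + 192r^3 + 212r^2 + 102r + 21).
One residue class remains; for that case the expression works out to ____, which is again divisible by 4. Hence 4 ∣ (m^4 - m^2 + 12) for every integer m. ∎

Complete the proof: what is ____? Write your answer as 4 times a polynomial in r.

The residues treated are {1, 0, 3}, so the missing case is m ≡ 2 (mod 4); write m = 4r+2.
Then (4r+2)^4 - (4r+2)^2 + 12 = 256r^4 + 512r^3 + 368r^2 + 112r + 24 = 4(64r^4 + 128r^3 + 92r^2 + 28r + 6).

4(64r^4 + 128r^3 + 92r^2 + 28r + 6)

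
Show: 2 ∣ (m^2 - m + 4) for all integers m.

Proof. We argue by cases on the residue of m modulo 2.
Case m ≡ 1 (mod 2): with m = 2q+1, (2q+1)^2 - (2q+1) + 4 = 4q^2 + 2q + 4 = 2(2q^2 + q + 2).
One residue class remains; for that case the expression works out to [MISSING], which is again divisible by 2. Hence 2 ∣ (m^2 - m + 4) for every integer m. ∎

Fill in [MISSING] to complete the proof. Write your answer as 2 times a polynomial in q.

The residues treated are {1}, so the missing case is m ≡ 0 (mod 2); write m = 2q.
Then (2q)^2 - (2q) + 4 = 4q^2 - 2q + 4 = 2(2q^2 - q + 2).

2(2q^2 - q + 2)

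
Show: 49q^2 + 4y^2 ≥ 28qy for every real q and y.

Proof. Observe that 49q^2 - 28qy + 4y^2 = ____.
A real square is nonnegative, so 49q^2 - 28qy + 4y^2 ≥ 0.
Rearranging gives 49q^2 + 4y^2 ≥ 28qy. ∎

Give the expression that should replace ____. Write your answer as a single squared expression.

The leading and trailing coefficients are 7^2 and 2^2, and 28 = 2·7·2, so the trinomial is (7q - 2y)^2.
Hence 49q^2 - 28qy + 4y^2 ≥ 0.

(7q - 2y)^2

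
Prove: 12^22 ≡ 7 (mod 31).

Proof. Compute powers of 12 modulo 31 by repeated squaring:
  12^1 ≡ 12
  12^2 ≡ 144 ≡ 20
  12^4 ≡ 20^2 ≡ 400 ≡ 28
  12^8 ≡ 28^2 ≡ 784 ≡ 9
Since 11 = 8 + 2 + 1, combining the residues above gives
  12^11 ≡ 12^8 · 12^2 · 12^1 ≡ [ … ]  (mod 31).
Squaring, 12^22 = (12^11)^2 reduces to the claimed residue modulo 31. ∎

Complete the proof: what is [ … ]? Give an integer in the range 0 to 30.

21

12^8 · 12^2 · 12^1 ≡ 9 · 20 · 12 = 2160.
2160 mod 31 = 21, so 12^11 ≡ 21 (mod 31).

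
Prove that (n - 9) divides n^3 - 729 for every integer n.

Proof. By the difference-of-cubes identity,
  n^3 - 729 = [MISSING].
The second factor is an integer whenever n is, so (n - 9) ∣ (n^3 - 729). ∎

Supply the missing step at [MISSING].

Polynomial division of n^3 - 729 by n - 9 leaves remainder 0 and quotient n^2 + 9n + 81.
Hence n^3 - 729 = (n - 9)(n^2 + 9n + 81).

(n - 9)(n^2 + 9n + 81)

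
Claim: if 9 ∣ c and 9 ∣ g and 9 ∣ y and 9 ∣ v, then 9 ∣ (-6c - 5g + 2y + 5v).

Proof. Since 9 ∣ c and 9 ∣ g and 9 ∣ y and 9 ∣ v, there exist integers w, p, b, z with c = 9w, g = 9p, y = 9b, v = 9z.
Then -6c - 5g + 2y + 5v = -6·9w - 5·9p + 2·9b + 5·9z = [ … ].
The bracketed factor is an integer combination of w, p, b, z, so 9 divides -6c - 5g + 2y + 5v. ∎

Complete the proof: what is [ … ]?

9(2b - 5p - 6w + 5z)

Pull the common 9 out of every term: -6·9w - 5·9p + 2·9b + 5·9z = 9(2b - 5p - 6w + 5z).
2b - 5p - 6w + 5z is an integer, which exhibits the divisibility.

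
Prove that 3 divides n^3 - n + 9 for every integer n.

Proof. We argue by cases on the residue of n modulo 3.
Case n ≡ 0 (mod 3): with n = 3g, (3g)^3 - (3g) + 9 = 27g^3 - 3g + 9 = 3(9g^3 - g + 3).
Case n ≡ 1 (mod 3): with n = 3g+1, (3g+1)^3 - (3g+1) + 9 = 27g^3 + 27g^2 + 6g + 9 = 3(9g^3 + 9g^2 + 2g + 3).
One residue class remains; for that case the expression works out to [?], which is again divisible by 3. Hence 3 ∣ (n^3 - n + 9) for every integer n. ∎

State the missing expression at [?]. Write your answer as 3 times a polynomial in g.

3(9g^3 + 18g^2 + 11g + 5)

The residues treated are {0, 1}, so the missing case is n ≡ 2 (mod 3); write n = 3g+2.
Then (3g+2)^3 - (3g+2) + 9 = 27g^3 + 54g^2 + 33g + 15 = 3(9g^3 + 18g^2 + 11g + 5).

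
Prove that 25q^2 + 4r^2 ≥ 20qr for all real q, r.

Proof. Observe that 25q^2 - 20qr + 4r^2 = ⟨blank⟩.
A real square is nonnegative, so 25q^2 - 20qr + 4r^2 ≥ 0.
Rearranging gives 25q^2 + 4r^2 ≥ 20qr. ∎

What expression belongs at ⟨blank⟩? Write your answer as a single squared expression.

(5q - 2r)^2

25q^2 - 20qr + 4r^2 is a perfect-square trinomial: the outer terms are (5q)^2 and (2r)^2, and the cross term is -2·5q·2r.
So 25q^2 - 20qr + 4r^2 = (5q - 2r)^2 ≥ 0.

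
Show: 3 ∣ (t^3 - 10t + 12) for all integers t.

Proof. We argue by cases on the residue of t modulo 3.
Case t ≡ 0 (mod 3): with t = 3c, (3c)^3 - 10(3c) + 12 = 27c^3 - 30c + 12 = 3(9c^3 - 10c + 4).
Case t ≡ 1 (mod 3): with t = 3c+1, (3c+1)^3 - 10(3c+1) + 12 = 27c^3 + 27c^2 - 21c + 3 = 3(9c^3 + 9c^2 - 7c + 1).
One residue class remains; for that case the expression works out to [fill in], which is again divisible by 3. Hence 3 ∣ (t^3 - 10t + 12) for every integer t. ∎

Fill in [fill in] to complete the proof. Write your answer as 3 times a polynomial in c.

3(9c^3 + 18c^2 + 2c)

The residues treated are {0, 1}, so the missing case is t ≡ 2 (mod 3); write t = 3c+2.
Then (3c+2)^3 - 10(3c+2) + 12 = 27c^3 + 54c^2 + 6c = 3(9c^3 + 18c^2 + 2c).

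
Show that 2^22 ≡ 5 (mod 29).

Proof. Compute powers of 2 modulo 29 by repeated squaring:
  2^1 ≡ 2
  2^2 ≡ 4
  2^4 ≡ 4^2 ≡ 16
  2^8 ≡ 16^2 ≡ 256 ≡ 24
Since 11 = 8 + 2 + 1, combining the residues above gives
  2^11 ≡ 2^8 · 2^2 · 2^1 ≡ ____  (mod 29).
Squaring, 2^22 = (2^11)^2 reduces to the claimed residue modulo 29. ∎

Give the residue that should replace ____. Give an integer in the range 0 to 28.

Multiply the listed residues: 24 · 4 · 2 = 96 → 192.
Reducing modulo 29: 192 = 6·29 + 18, so 2^11 ≡ 18.

18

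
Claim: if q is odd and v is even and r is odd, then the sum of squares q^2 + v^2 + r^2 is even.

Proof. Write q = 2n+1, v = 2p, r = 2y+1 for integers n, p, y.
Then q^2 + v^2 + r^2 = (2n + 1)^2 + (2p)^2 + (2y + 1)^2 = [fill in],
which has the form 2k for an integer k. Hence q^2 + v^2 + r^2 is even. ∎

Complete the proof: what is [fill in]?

Expanding: (2n + 1)^2 + (2p)^2 + (2y + 1)^2 = 4n^2 + 4n + 4p^2 + 4y^2 + 4y + 2.
Every term is even; pulling out the factor of 2 gives 2(2n^2 + 2n + 2p^2 + 2y^2 + 2y + 1).

2(2n^2 + 2n + 2p^2 + 2y^2 + 2y + 1)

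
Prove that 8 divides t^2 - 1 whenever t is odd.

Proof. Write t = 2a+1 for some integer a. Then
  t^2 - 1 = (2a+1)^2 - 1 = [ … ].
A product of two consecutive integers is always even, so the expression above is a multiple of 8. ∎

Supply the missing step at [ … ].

4a(a + 1)

(2a+1)^2 - 1 = 4a^2 + 4a + 1 - 1 = 4a^2 + 4a = 4a(a+1).
Since a and a+1 are consecutive, a(a+1) is even, and 4·(even) is a multiple of 8.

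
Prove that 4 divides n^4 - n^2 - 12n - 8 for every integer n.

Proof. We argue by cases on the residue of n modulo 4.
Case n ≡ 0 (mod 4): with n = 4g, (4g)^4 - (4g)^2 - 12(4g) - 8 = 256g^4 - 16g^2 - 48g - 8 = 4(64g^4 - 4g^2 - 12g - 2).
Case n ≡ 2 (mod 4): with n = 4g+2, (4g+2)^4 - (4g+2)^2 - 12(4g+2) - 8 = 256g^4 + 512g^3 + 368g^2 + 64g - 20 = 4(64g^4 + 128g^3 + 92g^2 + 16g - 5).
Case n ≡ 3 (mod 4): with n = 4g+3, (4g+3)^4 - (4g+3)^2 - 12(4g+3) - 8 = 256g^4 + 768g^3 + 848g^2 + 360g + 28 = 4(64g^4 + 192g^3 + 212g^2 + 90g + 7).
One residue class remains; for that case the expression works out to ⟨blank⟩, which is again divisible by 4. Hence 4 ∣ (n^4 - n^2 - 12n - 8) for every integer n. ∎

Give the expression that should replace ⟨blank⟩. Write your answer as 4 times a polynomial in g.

Only n ≡ 1 (mod 4) is unaccounted for. Put n = 4g+1:
(4g+1)^4 - (4g+1)^2 - 12(4g+1) - 8 expands to 256g^4 + 256g^3 + 80g^2 - 40g - 20,
and factoring out 4 leaves 4(64g^4 + 64g^3 + 20g^2 - 10g - 5).

4(64g^4 + 64g^3 + 20g^2 - 10g - 5)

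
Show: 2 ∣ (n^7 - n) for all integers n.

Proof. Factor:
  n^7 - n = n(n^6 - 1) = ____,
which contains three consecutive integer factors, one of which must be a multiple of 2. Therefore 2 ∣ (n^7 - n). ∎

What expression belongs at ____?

(n - 1)n(n + 1)(n^4 + n^2 + 1)

n^6 - 1 = (n^2 - 1)(n^4 + n^2 + 1), and n^2 - 1 = (n-1)(n+1).
So n(n^6 - 1) = (n - 1)n(n + 1)(n^4 + n^2 + 1).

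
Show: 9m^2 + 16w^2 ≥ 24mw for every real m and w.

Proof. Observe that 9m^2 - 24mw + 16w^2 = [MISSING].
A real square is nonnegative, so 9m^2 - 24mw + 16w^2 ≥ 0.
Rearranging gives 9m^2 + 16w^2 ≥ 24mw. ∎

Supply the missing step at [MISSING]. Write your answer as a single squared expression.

(3m - 4w)^2

The leading and trailing coefficients are 3^2 and 4^2, and 24 = 2·3·4, so the trinomial is (3m - 4w)^2.
Hence 9m^2 - 24mw + 16w^2 ≥ 0.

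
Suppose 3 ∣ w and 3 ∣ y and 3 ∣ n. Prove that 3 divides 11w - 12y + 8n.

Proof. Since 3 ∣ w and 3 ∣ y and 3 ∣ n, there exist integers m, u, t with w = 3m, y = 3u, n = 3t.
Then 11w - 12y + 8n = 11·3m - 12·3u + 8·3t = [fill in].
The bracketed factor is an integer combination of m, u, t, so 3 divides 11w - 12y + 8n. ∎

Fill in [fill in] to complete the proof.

3(11m + 8t - 12u)

Each term has a factor of 3: 11·3m - 12·3u + 8·3t = 3·(11m + 8t - 12u).
Since 11m + 8t - 12u is an integer, 3 ∣ (11w - 12y + 8n).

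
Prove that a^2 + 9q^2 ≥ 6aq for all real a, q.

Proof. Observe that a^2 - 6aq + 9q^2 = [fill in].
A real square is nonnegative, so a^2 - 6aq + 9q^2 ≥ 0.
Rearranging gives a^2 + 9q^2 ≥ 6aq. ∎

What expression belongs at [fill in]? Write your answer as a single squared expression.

The leading and trailing coefficients are 1^2 and 3^2, and 6 = 2·1·3, so the trinomial is (a - 3q)^2.
Hence a^2 - 6aq + 9q^2 ≥ 0.

(a - 3q)^2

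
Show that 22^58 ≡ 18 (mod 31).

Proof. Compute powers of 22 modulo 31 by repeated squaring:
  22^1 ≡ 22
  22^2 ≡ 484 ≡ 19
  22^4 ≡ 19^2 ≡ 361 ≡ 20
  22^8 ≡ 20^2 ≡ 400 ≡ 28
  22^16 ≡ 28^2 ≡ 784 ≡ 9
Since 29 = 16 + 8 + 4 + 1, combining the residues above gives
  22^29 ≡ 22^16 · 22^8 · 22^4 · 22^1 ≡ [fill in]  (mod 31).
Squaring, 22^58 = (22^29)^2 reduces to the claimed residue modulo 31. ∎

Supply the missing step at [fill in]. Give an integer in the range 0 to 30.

Multiply the listed residues: 9 · 28 · 20 · 22 = 252 → 5040 → 110880.
Reducing modulo 31: 110880 = 3576·31 + 24, so 22^29 ≡ 24.

24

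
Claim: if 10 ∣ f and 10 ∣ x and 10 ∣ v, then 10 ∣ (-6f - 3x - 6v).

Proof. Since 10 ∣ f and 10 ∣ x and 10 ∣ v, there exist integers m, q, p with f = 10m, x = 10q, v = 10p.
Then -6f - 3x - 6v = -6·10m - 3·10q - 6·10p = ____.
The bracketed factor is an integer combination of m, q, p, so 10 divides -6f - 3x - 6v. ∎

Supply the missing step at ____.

10(-6m - 6p - 3q)

Each term has a factor of 10: -6·10m - 3·10q - 6·10p = 10·(-6m - 6p - 3q).
Since -6m - 6p - 3q is an integer, 10 ∣ (-6f - 3x - 6v).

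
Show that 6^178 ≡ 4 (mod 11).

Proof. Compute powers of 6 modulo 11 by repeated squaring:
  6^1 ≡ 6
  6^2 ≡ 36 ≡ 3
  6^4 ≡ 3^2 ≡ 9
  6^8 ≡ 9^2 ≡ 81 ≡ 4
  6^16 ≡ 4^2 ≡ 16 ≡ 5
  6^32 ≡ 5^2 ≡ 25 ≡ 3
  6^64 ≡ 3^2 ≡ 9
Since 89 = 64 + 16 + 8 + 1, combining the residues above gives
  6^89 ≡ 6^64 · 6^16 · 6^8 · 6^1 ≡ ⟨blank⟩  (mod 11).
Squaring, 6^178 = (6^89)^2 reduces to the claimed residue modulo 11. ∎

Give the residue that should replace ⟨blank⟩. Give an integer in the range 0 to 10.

6^64 · 6^16 · 6^8 · 6^1 ≡ 9 · 5 · 4 · 6 = 1080.
1080 mod 11 = 2, so 6^89 ≡ 2 (mod 11).

2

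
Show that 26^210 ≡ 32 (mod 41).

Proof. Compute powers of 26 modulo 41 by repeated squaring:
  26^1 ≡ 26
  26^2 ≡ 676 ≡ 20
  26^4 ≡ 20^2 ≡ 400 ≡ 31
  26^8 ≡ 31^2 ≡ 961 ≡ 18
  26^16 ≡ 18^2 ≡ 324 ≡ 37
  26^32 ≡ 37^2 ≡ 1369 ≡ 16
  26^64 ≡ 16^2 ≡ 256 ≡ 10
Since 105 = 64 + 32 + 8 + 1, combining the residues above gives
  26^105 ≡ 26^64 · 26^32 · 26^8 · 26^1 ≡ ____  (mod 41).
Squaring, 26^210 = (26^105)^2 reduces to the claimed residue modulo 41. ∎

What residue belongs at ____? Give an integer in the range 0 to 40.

14

Multiply the listed residues: 10 · 16 · 18 · 26 = 160 → 2880 → 74880.
Reducing modulo 41: 74880 = 1826·41 + 14, so 26^105 ≡ 14.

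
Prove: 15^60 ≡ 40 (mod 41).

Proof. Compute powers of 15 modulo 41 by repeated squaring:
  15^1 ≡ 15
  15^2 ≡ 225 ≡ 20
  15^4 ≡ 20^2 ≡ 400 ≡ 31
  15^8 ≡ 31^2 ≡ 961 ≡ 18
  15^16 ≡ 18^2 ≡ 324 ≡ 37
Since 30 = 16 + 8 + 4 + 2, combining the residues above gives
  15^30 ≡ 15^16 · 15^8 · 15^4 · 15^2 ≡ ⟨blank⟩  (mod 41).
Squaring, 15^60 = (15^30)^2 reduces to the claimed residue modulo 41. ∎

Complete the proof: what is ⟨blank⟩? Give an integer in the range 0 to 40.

9

15^16 · 15^8 · 15^4 · 15^2 ≡ 37 · 18 · 31 · 20 = 412920.
412920 mod 41 = 9, so 15^30 ≡ 9 (mod 41).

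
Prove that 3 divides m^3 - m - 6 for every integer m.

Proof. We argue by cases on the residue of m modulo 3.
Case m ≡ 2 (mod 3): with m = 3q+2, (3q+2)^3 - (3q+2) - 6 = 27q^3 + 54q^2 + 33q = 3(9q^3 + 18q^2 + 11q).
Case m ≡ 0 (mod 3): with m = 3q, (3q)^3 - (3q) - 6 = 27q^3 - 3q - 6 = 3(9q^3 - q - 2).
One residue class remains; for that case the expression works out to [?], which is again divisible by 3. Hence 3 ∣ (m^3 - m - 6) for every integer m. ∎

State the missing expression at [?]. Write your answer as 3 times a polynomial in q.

3(9q^3 + 9q^2 + 2q - 2)

Only m ≡ 1 (mod 3) is unaccounted for. Put m = 3q+1:
(3q+1)^3 - (3q+1) - 6 expands to 27q^3 + 27q^2 + 6q - 6,
and factoring out 3 leaves 3(9q^3 + 9q^2 + 2q - 2).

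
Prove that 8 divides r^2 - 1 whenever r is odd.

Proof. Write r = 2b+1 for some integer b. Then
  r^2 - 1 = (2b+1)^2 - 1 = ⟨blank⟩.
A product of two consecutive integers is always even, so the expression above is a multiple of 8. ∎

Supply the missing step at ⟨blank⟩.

4b(b + 1)

(2b+1)^2 - 1 = 4b^2 + 4b + 1 - 1 = 4b^2 + 4b = 4b(b+1).
Since b and b+1 are consecutive, b(b+1) is even, and 4·(even) is a multiple of 8.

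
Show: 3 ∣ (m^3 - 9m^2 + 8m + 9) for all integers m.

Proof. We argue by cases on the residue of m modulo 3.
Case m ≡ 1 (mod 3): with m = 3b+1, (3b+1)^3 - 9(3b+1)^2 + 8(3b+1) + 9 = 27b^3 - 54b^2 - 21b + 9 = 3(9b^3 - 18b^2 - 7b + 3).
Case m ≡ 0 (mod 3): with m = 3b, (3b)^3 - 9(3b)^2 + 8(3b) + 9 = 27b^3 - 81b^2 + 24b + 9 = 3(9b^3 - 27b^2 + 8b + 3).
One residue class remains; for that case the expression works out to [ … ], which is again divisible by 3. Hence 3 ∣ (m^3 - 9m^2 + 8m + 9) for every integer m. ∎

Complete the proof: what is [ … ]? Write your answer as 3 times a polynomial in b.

3(9b^3 - 9b^2 - 16b - 1)

The residues treated are {1, 0}, so the missing case is m ≡ 2 (mod 3); write m = 3b+2.
Then (3b+2)^3 - 9(3b+2)^2 + 8(3b+2) + 9 = 27b^3 - 27b^2 - 48b - 3 = 3(9b^3 - 9b^2 - 16b - 1).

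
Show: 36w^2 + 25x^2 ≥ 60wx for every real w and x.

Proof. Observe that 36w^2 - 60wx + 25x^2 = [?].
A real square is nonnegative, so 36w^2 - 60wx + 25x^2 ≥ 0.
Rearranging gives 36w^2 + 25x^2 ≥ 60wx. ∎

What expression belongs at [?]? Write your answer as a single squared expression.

(6w - 5x)^2

36w^2 - 60wx + 25x^2 is a perfect-square trinomial: the outer terms are (6w)^2 and (5x)^2, and the cross term is -2·6w·5x.
So 36w^2 - 60wx + 25x^2 = (6w - 5x)^2 ≥ 0.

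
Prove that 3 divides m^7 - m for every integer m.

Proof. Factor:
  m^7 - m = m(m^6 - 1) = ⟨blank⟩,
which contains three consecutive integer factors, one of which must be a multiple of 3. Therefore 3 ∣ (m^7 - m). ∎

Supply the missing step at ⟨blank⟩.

(m - 1)m(m + 1)(m^4 + m^2 + 1)

m^6 - 1 = (m^2 - 1)(m^4 + m^2 + 1), and m^2 - 1 = (m-1)(m+1).
So m(m^6 - 1) = (m - 1)m(m + 1)(m^4 + m^2 + 1).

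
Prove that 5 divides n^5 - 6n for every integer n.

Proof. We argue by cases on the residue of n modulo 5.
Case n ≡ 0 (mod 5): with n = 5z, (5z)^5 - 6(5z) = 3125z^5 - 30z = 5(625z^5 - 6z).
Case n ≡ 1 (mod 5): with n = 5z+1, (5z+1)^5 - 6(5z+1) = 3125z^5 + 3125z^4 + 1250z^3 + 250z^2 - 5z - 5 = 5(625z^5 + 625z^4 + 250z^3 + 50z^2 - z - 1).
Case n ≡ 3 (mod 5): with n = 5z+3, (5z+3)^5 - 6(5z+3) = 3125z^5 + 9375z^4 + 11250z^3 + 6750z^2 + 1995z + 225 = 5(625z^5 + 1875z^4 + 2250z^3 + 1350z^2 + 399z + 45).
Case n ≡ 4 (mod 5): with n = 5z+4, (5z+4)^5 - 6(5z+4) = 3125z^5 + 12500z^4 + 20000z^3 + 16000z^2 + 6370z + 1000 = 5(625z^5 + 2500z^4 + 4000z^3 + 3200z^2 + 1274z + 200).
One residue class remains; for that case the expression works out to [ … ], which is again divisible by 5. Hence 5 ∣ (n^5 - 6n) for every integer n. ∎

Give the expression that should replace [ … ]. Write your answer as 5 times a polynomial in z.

Only n ≡ 2 (mod 5) is unaccounted for. Put n = 5z+2:
(5z+2)^5 - 6(5z+2) expands to 3125z^5 + 6250z^4 + 5000z^3 + 2000z^2 + 370z + 20,
and factoring out 5 leaves 5(625z^5 + 1250z^4 + 1000z^3 + 400z^2 + 74z + 4).

5(625z^5 + 1250z^4 + 1000z^3 + 400z^2 + 74z + 4)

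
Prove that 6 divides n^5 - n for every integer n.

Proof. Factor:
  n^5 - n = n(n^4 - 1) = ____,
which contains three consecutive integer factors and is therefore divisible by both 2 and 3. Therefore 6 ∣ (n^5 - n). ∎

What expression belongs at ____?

(n - 1)n(n + 1)(n^2 + 1)

n^4 - 1 = (n^2 - 1)(n^2 + 1), and n^2 - 1 = (n-1)(n+1).
So n(n^4 - 1) = (n - 1)n(n + 1)(n^2 + 1).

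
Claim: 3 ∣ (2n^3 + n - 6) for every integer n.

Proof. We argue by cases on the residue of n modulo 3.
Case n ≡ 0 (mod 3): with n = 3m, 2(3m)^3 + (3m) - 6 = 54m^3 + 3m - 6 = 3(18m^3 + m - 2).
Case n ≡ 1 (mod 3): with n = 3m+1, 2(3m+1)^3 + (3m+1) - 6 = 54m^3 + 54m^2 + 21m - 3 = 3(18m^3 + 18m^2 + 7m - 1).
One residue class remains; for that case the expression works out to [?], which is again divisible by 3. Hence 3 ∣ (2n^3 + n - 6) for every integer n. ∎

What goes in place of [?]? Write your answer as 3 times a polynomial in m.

Only n ≡ 2 (mod 3) is unaccounted for. Put n = 3m+2:
2(3m+2)^3 + (3m+2) - 6 expands to 54m^3 + 108m^2 + 75m + 12,
and factoring out 3 leaves 3(18m^3 + 36m^2 + 25m + 4).

3(18m^3 + 36m^2 + 25m + 4)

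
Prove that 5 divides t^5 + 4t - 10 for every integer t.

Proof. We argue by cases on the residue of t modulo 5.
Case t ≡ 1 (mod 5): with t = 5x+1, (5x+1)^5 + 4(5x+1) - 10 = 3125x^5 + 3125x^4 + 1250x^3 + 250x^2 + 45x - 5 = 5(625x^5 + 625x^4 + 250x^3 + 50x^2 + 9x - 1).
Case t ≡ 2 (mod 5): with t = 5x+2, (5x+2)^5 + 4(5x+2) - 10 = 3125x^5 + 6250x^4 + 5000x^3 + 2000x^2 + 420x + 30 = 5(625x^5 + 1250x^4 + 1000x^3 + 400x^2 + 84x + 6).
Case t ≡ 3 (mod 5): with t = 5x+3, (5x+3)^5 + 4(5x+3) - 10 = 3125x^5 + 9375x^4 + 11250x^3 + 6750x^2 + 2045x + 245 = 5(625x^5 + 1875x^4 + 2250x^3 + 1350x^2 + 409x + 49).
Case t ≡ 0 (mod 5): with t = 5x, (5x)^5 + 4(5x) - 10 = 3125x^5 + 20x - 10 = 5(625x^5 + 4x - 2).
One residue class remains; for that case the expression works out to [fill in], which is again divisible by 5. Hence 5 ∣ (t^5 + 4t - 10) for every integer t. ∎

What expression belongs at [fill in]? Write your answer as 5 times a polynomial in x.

5(625x^5 + 2500x^4 + 4000x^3 + 3200x^2 + 1284x + 206)

Only t ≡ 4 (mod 5) is unaccounted for. Put t = 5x+4:
(5x+4)^5 + 4(5x+4) - 10 expands to 3125x^5 + 12500x^4 + 20000x^3 + 16000x^2 + 6420x + 1030,
and factoring out 5 leaves 5(625x^5 + 2500x^4 + 4000x^3 + 3200x^2 + 1284x + 206).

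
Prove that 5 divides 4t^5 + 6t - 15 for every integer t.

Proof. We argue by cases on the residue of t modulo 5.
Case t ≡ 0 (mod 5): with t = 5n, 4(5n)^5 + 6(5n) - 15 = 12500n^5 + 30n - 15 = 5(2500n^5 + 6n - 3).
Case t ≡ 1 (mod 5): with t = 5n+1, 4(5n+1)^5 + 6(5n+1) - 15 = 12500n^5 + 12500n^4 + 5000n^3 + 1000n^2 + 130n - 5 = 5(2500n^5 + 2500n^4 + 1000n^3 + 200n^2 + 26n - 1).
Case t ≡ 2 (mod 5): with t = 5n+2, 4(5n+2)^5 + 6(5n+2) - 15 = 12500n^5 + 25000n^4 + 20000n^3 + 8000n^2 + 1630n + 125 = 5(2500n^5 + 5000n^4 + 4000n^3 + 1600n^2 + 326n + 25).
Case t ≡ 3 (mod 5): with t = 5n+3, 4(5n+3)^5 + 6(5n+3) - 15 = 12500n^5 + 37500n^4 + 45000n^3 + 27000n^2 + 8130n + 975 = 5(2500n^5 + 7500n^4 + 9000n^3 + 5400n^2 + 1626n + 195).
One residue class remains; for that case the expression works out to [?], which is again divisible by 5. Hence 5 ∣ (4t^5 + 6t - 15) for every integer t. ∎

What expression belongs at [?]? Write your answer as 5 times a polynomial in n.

The residues treated are {0, 1, 2, 3}, so the missing case is t ≡ 4 (mod 5); write t = 5n+4.
Then 4(5n+4)^5 + 6(5n+4) - 15 = 12500n^5 + 50000n^4 + 80000n^3 + 64000n^2 + 25630n + 4105 = 5(2500n^5 + 10000n^4 + 16000n^3 + 12800n^2 + 5126n + 821).

5(2500n^5 + 10000n^4 + 16000n^3 + 12800n^2 + 5126n + 821)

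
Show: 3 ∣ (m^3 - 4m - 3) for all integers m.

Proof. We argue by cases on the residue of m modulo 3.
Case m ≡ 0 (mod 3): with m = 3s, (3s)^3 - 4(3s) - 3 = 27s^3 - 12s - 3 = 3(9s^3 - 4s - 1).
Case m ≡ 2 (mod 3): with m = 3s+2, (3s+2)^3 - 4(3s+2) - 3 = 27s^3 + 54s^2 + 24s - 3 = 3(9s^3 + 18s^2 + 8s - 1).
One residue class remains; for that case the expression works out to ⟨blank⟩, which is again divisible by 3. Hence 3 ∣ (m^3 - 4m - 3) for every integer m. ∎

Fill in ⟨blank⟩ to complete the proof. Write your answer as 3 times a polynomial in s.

The residues treated are {0, 2}, so the missing case is m ≡ 1 (mod 3); write m = 3s+1.
Then (3s+1)^3 - 4(3s+1) - 3 = 27s^3 + 27s^2 - 3s - 6 = 3(9s^3 + 9s^2 - s - 2).

3(9s^3 + 9s^2 - s - 2)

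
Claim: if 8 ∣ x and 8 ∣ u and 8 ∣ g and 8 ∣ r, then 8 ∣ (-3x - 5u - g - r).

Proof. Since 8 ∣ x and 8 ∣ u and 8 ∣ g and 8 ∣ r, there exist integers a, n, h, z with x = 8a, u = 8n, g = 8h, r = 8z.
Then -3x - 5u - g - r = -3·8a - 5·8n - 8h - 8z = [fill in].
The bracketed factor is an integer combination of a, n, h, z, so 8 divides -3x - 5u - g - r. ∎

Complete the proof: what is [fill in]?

Pull the common 8 out of every term: -3·8a - 5·8n - 8h - 8z = 8(-3a - h - 5n - z).
-3a - h - 5n - z is an integer, which exhibits the divisibility.

8(-3a - h - 5n - z)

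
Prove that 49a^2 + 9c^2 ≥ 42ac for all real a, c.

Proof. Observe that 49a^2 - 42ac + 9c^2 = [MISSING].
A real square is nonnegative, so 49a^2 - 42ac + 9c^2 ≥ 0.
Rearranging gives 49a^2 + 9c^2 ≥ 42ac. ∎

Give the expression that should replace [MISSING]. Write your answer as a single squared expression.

(7a - 3c)^2

49a^2 - 42ac + 9c^2 is a perfect-square trinomial: the outer terms are (7a)^2 and (3c)^2, and the cross term is -2·7a·3c.
So 49a^2 - 42ac + 9c^2 = (7a - 3c)^2 ≥ 0.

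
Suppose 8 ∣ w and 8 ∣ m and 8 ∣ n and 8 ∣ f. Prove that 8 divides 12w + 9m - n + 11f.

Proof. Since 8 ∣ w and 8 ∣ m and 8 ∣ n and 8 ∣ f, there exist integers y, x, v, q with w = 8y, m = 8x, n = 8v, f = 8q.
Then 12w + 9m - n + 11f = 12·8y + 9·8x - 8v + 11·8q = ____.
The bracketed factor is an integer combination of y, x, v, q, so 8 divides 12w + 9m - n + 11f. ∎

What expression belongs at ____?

Each term has a factor of 8: 12·8y + 9·8x - 8v + 11·8q = 8·(11q - v + 9x + 12y).
Since 11q - v + 9x + 12y is an integer, 8 ∣ (12w + 9m - n + 11f).

8(11q - v + 9x + 12y)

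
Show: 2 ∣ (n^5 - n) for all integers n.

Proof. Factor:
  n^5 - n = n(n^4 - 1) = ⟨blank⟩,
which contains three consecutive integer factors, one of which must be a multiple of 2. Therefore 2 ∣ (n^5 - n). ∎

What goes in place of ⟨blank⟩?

(n - 1)n(n + 1)(n^2 + 1)

n^4 - 1 = (n^2 - 1)(n^2 + 1), and n^2 - 1 = (n-1)(n+1).
So n(n^4 - 1) = (n - 1)n(n + 1)(n^2 + 1).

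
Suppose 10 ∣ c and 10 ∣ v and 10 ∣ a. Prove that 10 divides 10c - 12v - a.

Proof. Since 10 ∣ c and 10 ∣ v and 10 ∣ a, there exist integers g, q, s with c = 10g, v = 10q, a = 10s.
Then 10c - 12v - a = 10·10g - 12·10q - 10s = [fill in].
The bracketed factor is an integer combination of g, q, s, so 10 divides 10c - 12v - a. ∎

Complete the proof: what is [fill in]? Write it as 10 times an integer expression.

10(10g - 12q - s)

Each term has a factor of 10: 10·10g - 12·10q - 10s = 10·(10g - 12q - s).
Since 10g - 12q - s is an integer, 10 ∣ (10c - 12v - a).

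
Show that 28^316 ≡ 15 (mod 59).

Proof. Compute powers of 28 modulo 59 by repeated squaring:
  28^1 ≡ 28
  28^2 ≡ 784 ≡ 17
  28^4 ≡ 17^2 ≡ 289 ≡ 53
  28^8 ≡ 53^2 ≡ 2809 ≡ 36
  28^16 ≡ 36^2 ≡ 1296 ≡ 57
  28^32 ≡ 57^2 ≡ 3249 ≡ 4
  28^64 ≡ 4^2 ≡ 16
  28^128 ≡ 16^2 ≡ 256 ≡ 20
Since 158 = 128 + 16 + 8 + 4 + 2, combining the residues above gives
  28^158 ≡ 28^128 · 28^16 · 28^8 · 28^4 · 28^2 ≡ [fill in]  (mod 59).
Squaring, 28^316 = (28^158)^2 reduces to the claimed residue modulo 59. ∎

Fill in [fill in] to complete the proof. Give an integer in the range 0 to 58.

29

Multiply the listed residues: 20 · 57 · 36 · 53 · 17 = 1140 → 41040 → 2175120 → 36977040.
Reducing modulo 59: 36977040 = 626729·59 + 29, so 28^158 ≡ 29.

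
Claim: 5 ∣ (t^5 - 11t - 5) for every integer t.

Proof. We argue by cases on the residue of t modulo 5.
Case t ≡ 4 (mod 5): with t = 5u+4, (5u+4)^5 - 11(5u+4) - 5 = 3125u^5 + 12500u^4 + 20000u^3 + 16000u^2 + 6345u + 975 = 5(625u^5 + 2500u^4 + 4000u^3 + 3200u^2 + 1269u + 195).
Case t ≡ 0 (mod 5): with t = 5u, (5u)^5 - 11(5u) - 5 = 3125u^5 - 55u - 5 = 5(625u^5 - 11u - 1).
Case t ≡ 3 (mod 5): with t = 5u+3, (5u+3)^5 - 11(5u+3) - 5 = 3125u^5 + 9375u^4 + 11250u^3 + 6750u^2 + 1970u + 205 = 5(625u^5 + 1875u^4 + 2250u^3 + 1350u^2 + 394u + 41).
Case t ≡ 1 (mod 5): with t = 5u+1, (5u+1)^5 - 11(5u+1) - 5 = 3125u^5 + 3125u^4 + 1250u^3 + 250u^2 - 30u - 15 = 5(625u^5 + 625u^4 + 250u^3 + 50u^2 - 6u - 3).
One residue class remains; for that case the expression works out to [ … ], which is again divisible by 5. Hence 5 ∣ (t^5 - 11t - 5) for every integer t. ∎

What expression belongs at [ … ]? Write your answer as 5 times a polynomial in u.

The residues treated are {4, 0, 3, 1}, so the missing case is t ≡ 2 (mod 5); write t = 5u+2.
Then (5u+2)^5 - 11(5u+2) - 5 = 3125u^5 + 6250u^4 + 5000u^3 + 2000u^2 + 345u + 5 = 5(625u^5 + 1250u^4 + 1000u^3 + 400u^2 + 69u + 1).

5(625u^5 + 1250u^4 + 1000u^3 + 400u^2 + 69u + 1)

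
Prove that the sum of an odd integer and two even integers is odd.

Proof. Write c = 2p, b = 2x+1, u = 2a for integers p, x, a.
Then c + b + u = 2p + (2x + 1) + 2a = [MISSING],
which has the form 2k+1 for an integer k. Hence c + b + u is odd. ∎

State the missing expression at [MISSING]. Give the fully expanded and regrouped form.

2p + (2x + 1) + 2a = 2a + 2p + 2x + 1
= 2(a + p + x) + 1.
Since a + p + x is an integer, the sum is of the form 2k+1 for an integer k.

2(a + p + x) + 1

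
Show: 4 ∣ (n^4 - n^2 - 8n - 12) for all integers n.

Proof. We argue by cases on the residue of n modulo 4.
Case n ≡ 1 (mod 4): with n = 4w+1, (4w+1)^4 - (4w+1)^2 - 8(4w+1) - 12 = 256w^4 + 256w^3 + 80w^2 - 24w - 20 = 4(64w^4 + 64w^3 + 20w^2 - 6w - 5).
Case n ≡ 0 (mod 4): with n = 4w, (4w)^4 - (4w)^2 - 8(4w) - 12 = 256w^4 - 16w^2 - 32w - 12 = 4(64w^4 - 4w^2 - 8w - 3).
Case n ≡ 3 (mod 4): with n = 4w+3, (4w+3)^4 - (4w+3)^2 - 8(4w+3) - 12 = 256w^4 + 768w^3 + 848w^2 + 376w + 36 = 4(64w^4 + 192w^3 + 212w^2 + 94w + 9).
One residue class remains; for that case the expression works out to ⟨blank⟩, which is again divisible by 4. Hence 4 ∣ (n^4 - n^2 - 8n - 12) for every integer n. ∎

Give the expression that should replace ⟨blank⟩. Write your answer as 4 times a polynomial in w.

4(64w^4 + 128w^3 + 92w^2 + 20w - 4)

The residues treated are {1, 0, 3}, so the missing case is n ≡ 2 (mod 4); write n = 4w+2.
Then (4w+2)^4 - (4w+2)^2 - 8(4w+2) - 12 = 256w^4 + 512w^3 + 368w^2 + 80w - 16 = 4(64w^4 + 128w^3 + 92w^2 + 20w - 4).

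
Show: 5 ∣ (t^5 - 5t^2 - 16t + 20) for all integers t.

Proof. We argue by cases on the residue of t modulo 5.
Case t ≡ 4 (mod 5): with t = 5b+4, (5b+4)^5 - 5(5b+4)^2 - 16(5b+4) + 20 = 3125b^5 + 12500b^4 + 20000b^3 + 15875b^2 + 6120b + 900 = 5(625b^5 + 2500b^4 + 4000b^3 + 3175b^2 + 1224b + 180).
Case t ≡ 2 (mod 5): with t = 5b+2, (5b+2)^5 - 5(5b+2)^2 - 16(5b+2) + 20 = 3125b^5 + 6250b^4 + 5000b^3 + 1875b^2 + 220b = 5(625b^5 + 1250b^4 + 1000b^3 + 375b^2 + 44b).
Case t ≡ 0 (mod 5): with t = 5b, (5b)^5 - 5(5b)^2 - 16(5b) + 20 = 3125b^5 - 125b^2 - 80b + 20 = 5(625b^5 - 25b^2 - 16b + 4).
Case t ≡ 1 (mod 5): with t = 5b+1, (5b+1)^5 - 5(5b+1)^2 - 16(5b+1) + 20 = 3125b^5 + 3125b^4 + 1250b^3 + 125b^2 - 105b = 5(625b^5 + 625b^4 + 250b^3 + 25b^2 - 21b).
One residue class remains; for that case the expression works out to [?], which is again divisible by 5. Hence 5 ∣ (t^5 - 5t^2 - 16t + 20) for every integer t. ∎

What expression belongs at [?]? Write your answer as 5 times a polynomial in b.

5(625b^5 + 1875b^4 + 2250b^3 + 1325b^2 + 359b + 34)

Only t ≡ 3 (mod 5) is unaccounted for. Put t = 5b+3:
(5b+3)^5 - 5(5b+3)^2 - 16(5b+3) + 20 expands to 3125b^5 + 9375b^4 + 11250b^3 + 6625b^2 + 1795b + 170,
and factoring out 5 leaves 5(625b^5 + 1875b^4 + 2250b^3 + 1325b^2 + 359b + 34).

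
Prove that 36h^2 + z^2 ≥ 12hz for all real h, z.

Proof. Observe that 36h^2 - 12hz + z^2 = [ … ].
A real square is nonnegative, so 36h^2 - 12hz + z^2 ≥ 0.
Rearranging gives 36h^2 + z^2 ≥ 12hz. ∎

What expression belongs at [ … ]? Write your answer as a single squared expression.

(6h - z)^2

36h^2 - 12hz + z^2 is a perfect-square trinomial: the outer terms are (6h)^2 and (z)^2, and the cross term is -2·6h·z.
So 36h^2 - 12hz + z^2 = (6h - z)^2 ≥ 0.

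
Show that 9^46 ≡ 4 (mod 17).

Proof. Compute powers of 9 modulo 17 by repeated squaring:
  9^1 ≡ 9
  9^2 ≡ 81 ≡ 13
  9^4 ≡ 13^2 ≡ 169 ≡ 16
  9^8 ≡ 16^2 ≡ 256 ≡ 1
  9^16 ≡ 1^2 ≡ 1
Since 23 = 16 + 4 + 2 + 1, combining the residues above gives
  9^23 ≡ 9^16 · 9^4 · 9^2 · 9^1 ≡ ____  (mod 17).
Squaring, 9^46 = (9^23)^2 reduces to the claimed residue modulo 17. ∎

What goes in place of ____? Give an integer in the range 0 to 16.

9^16 · 9^4 · 9^2 · 9^1 ≡ 1 · 16 · 13 · 9 = 1872.
1872 mod 17 = 2, so 9^23 ≡ 2 (mod 17).

2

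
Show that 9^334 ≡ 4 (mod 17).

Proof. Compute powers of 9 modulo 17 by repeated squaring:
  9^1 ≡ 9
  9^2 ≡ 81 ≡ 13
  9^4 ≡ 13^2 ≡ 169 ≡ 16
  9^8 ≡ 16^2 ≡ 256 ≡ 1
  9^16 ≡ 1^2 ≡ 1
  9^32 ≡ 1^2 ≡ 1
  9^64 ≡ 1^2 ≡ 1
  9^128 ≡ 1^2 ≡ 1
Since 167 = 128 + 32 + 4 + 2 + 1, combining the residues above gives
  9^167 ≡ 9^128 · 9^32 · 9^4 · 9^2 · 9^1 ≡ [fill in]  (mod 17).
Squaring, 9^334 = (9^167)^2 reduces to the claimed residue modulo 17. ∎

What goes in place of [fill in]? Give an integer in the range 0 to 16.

9^128 · 9^32 · 9^4 · 9^2 · 9^1 ≡ 1 · 1 · 16 · 13 · 9 = 1872.
1872 mod 17 = 2, so 9^167 ≡ 2 (mod 17).

2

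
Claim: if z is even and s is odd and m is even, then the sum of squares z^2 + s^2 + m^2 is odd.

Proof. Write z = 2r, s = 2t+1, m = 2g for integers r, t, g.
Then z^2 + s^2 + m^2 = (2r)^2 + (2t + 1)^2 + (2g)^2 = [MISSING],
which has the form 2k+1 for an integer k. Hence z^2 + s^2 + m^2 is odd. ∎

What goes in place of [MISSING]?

Expanding: (2r)^2 + (2t + 1)^2 + (2g)^2 = 4g^2 + 4r^2 + 4t^2 + 4t + 1.
Every term except the constant is even, so this is 2(2g^2 + 2r^2 + 2t^2 + 2t) + 1,
and 2g^2 + 2r^2 + 2t^2 + 2t ∈ ℤ gives the required form.

2(2g^2 + 2r^2 + 2t^2 + 2t) + 1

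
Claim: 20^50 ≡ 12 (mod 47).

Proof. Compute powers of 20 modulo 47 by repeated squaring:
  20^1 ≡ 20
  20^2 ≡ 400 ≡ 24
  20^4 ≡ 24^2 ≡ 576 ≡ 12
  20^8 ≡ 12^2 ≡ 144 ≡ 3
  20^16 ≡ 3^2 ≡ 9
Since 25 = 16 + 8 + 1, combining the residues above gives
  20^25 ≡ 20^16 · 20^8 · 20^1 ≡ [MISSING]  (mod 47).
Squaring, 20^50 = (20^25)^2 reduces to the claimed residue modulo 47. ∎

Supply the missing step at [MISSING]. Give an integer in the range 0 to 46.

20^16 · 20^8 · 20^1 ≡ 9 · 3 · 20 = 540.
540 mod 47 = 23, so 20^25 ≡ 23 (mod 47).

23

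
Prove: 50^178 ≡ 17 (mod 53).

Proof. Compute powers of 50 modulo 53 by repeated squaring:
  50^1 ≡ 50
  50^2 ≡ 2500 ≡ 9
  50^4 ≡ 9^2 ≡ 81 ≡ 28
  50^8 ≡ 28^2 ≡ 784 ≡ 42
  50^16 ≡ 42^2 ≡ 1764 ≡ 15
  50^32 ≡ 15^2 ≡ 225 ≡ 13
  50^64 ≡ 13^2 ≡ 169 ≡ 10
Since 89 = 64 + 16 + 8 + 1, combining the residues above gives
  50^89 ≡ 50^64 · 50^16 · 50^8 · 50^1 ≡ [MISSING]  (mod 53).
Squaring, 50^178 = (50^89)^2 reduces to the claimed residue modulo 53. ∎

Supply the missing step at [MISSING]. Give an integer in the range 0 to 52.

Multiply the listed residues: 10 · 15 · 42 · 50 = 150 → 6300 → 315000.
Reducing modulo 53: 315000 = 5943·53 + 21, so 50^89 ≡ 21.

21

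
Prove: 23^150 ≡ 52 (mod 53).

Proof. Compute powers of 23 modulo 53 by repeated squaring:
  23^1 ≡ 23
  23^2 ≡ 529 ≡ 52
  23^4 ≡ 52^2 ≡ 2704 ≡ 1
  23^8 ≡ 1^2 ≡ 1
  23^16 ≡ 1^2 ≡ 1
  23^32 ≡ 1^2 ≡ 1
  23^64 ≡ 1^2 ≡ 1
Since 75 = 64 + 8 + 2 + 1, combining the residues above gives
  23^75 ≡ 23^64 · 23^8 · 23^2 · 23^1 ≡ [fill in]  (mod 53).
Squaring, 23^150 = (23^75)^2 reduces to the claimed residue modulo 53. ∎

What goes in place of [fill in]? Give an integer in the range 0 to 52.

23^64 · 23^8 · 23^2 · 23^1 ≡ 1 · 1 · 52 · 23 = 1196.
1196 mod 53 = 30, so 23^75 ≡ 30 (mod 53).

30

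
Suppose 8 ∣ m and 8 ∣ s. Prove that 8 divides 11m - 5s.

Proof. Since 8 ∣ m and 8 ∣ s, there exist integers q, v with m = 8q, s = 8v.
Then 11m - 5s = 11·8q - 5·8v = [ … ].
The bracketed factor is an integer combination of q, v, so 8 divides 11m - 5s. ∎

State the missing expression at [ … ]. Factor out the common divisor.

Pull the common 8 out of every term: 11·8q - 5·8v = 8(11q - 5v).
11q - 5v is an integer, which exhibits the divisibility.

8(11q - 5v)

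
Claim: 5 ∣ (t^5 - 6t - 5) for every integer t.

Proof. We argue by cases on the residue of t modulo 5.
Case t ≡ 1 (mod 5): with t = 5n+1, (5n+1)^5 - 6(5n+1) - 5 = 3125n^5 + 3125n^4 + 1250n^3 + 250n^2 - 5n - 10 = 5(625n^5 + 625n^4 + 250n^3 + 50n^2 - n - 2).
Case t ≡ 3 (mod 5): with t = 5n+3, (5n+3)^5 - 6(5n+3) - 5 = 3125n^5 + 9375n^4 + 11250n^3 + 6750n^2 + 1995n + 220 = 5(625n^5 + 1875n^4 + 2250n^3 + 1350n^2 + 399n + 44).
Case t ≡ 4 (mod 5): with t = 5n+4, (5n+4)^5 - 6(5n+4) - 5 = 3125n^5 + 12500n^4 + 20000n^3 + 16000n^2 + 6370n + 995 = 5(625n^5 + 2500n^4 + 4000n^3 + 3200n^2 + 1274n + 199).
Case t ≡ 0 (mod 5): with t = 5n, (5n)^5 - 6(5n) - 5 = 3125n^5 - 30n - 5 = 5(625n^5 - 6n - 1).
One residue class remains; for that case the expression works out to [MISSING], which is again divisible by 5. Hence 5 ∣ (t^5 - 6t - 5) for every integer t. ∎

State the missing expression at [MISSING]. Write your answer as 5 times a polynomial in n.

The residues treated are {1, 3, 4, 0}, so the missing case is t ≡ 2 (mod 5); write t = 5n+2.
Then (5n+2)^5 - 6(5n+2) - 5 = 3125n^5 + 6250n^4 + 5000n^3 + 2000n^2 + 370n + 15 = 5(625n^5 + 1250n^4 + 1000n^3 + 400n^2 + 74n + 3).

5(625n^5 + 1250n^4 + 1000n^3 + 400n^2 + 74n + 3)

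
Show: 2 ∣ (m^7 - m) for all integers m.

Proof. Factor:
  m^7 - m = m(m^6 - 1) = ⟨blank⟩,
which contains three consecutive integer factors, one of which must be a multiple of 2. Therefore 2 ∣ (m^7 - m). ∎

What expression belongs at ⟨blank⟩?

(m - 1)m(m + 1)(m^4 + m^2 + 1)

m^6 - 1 = (m^2 - 1)(m^4 + m^2 + 1), and m^2 - 1 = (m-1)(m+1).
So m(m^6 - 1) = (m - 1)m(m + 1)(m^4 + m^2 + 1).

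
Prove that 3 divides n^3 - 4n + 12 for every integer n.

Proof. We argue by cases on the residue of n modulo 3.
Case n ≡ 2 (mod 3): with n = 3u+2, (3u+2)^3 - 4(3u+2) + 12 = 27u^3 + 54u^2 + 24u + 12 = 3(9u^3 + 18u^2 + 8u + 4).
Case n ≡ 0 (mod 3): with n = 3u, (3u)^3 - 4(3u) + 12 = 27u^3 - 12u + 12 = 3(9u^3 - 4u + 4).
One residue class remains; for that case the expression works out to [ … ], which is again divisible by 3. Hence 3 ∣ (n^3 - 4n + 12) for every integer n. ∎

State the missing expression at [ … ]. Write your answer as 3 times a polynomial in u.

3(9u^3 + 9u^2 - u + 3)

The residues treated are {2, 0}, so the missing case is n ≡ 1 (mod 3); write n = 3u+1.
Then (3u+1)^3 - 4(3u+1) + 12 = 27u^3 + 27u^2 - 3u + 9 = 3(9u^3 + 9u^2 - u + 3).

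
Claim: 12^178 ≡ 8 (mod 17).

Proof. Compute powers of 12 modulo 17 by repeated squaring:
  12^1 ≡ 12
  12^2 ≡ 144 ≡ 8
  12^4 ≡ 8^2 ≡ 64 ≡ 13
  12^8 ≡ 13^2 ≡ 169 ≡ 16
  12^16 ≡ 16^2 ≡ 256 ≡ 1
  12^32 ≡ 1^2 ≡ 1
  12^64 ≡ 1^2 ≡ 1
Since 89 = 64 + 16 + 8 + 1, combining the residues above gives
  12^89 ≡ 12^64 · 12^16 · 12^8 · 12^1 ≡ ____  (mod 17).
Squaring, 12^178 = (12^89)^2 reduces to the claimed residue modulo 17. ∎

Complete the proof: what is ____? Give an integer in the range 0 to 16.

5

12^64 · 12^16 · 12^8 · 12^1 ≡ 1 · 1 · 16 · 12 = 192.
192 mod 17 = 5, so 12^89 ≡ 5 (mod 17).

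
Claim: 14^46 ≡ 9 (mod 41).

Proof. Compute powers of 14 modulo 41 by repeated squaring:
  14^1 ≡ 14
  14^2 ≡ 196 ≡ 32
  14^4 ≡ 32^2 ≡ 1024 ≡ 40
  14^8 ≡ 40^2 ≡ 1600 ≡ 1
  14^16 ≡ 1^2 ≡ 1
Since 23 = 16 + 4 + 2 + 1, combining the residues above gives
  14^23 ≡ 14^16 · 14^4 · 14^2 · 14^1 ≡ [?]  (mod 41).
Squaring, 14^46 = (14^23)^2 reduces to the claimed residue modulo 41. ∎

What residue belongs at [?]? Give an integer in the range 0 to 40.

3

14^16 · 14^4 · 14^2 · 14^1 ≡ 1 · 40 · 32 · 14 = 17920.
17920 mod 41 = 3, so 14^23 ≡ 3 (mod 41).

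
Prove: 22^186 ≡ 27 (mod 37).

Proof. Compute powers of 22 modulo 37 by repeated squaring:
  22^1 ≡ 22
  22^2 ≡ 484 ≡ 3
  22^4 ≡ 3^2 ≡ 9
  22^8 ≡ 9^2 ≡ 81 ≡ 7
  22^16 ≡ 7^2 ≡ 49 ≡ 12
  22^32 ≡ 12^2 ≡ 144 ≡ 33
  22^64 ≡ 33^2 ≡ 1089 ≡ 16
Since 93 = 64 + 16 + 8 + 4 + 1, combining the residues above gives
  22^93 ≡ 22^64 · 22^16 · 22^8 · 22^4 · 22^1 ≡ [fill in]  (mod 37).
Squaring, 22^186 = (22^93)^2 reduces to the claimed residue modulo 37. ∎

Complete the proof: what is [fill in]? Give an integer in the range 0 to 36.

8

22^64 · 22^16 · 22^8 · 22^4 · 22^1 ≡ 16 · 12 · 7 · 9 · 22 = 266112.
266112 mod 37 = 8, so 22^93 ≡ 8 (mod 37).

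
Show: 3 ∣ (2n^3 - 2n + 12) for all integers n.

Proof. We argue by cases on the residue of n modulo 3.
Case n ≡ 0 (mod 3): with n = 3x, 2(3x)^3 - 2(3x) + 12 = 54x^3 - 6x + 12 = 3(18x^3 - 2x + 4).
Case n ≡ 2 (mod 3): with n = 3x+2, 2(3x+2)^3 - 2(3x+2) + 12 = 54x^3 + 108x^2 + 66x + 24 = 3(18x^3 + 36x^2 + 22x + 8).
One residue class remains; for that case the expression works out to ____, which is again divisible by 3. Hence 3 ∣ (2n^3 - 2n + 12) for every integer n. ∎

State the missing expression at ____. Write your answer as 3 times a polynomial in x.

Only n ≡ 1 (mod 3) is unaccounted for. Put n = 3x+1:
2(3x+1)^3 - 2(3x+1) + 12 expands to 54x^3 + 54x^2 + 12x + 12,
and factoring out 3 leaves 3(18x^3 + 18x^2 + 4x + 4).

3(18x^3 + 18x^2 + 4x + 4)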